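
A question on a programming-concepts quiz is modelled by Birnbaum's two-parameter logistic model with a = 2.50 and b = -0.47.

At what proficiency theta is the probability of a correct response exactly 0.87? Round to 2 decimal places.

P(theta) = 1 / (1 + exp(−a(theta − b)))
logit = ln(0.8700/0.1300) = 1.9010
theta = b + logit/(a) = -0.47 + 1.9010/2.5000 = 0.2904

0.29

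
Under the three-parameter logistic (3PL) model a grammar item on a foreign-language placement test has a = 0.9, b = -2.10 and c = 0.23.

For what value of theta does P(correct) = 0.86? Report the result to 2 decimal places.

P(theta) = c + (1 − c) · 1 / (1 + exp(−a(theta − b)))
Remove guessing floor: (0.86 − 0.23)/(1 − 0.23) = 0.8182
logit = ln(0.8182/0.1818) = 1.5041
theta = b + logit/(a) = -2.10 + 1.5041/0.9000 = -0.4288

-0.43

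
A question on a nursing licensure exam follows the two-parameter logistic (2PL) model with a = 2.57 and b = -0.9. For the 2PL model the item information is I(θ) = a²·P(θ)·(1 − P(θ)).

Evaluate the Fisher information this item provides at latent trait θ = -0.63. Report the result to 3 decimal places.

P = 1/(1+e^{-0.6939}) = 0.6668
P(1−P) = 0.6668 × 0.3332 = 0.2222
I = a² × P(1−P) = 2.57² × 0.2222 = 1.46739

1.467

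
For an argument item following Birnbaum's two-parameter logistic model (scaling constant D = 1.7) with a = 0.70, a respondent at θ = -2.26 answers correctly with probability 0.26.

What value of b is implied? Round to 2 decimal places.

-1.38

P(θ) = 1 / (1 + exp(−D·a(θ − b)))
logit(0.26) = ln(0.26/0.74) = -1.0460
b = θ − logit/(1.7·a) = -2.26 − (-1.0460)/1.1900 = -1.3810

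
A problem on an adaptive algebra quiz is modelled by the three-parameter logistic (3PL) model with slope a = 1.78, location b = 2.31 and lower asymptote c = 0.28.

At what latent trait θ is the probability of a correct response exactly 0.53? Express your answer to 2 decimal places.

1.96

P(θ) = c + (1 − c) · 1 / (1 + exp(−a(θ − b)))
Remove guessing floor: (0.53 − 0.28)/(1 − 0.28) = 0.3472
logit = ln(0.3472/0.6528) = -0.6313
θ = b + logit/(a) = 2.31 + (-0.6313)/1.7800 = 1.9554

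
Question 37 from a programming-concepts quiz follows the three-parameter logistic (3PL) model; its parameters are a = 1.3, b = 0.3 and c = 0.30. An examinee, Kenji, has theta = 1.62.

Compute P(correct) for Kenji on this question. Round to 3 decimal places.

P(theta) = c + (1 − c) · 1 / (1 + exp(−a(theta − b)))
Exponent: 1.3 × (1.62 − 0.3) = 1.7160
1/(1 + e^{-1.7160}) = 0.8476
P = 0.30 + 0.70 × 0.8476 = 0.8933

0.893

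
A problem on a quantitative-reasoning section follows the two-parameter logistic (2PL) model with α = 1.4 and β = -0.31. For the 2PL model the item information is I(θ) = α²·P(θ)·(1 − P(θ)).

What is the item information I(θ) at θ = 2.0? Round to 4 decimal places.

0.0715

P = 1/(1+e^{-3.2340}) = 0.9621
P(1−P) = 0.9621 × 0.0379 = 0.0365
I = α² × P(1−P) = 1.4² × 0.0365 = 0.07148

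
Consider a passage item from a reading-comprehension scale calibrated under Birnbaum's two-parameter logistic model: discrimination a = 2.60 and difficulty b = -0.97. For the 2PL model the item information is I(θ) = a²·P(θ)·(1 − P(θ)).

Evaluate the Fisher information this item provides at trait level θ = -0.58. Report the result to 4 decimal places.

1.3205

P = 1/(1+e^{-1.0140}) = 0.7338
P(1−P) = 0.7338 × 0.2662 = 0.1953
I = a² × P(1−P) = 2.60² × 0.1953 = 1.32047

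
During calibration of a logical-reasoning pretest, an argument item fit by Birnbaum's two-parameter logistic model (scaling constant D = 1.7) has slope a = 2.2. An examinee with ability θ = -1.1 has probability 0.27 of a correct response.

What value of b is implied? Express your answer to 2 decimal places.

P(θ) = 1 / (1 + exp(−D·a(θ − b)))
logit(0.27) = ln(0.27/0.73) = -0.9946
b = θ − logit/(1.7·a) = -1.1 − (-0.9946)/3.7400 = -0.8341

-0.83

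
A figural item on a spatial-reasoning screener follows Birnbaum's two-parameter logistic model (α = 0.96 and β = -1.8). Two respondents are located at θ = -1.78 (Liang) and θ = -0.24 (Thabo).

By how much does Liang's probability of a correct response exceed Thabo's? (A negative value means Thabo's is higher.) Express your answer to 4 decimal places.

-0.3124

P(θ) = 1 / (1 + exp(−α(θ − β)))
P(Liang) = 0.5048  [exponent 0.0192]
P(Thabo) = 0.8172  [exponent 1.4976]
Difference = 0.5048 − 0.8172 = -0.3124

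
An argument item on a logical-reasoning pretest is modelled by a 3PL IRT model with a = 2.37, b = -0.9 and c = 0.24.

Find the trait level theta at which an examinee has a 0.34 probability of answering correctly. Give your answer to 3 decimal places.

P(theta) = c + (1 − c) · 1 / (1 + exp(−a(theta − b)))
Remove guessing floor: (0.34 − 0.24)/(1 − 0.24) = 0.1316
logit = ln(0.1316/0.8684) = -1.8871
theta = b + logit/(a) = -0.9 + (-1.8871)/2.3700 = -1.6962

-1.696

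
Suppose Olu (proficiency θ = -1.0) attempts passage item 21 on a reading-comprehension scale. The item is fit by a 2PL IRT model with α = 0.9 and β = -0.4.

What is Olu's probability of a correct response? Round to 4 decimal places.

P(θ) = 1 / (1 + exp(−α(θ − β)))
Exponent: 0.9 × (-1.0 − (-0.4)) = -0.5400
1/(1 + e^{0.5400}) = 0.3682

0.3682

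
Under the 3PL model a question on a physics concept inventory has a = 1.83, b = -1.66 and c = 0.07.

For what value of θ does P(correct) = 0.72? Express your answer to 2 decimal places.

P(θ) = c + (1 − c) · 1 / (1 + exp(−a(θ − b)))
Remove guessing floor: (0.72 − 0.07)/(1 − 0.07) = 0.6989
logit = ln(0.6989/0.3011) = 0.8422
θ = b + logit/(a) = -1.66 + 0.8422/1.8300 = -1.1998

-1.20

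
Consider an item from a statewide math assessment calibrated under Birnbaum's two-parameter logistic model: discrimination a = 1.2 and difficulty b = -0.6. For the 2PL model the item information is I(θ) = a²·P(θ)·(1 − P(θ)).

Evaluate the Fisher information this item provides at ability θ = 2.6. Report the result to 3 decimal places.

0.030

P = 1/(1+e^{-3.8400}) = 0.9790
P(1−P) = 0.9790 × 0.0210 = 0.0206
I = a² × P(1−P) = 1.2² × 0.0206 = 0.02966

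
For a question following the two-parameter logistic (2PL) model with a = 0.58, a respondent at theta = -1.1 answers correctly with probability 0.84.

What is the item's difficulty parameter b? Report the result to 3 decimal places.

-3.959

P(theta) = 1 / (1 + exp(−a(theta − b)))
logit(0.84) = ln(0.84/0.16) = 1.6582
b = theta − logit/(a) = -1.1 − 1.6582/0.5800 = -3.9590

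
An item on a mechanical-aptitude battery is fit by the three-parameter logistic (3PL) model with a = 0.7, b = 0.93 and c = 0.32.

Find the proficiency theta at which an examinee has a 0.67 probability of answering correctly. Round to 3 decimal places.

P(theta) = c + (1 − c) · 1 / (1 + exp(−a(theta − b)))
Remove guessing floor: (0.67 − 0.32)/(1 − 0.32) = 0.5147
logit = ln(0.5147/0.4853) = 0.0588
theta = b + logit/(a) = 0.93 + 0.0588/0.7000 = 1.0141

1.014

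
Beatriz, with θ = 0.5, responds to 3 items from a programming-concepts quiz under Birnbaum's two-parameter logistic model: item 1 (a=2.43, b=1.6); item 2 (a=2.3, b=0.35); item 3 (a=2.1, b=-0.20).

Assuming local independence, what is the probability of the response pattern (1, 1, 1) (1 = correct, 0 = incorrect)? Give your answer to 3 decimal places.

0.031

P(θ) = 1 / (1 + exp(−a(θ − b)))
P_1 = 1/(1+e^{2.6730}) = 0.0646
P_2 = 1/(1+e^{-0.3450}) = 0.5854
P_3 = 1/(1+e^{-1.4700}) = 0.8131
L = P_1 × P_2 × P_3 = 0.0646 × 0.5854 × 0.8131 = 0.03074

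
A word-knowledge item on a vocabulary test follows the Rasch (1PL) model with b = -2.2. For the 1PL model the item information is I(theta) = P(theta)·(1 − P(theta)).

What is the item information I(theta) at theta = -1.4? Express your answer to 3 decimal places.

P = 1/(1+e^{-0.8000}) = 0.6900
P(1−P) = 0.6900 × 0.3100 = 0.2139
I = P(1−P) = 0.21391

0.214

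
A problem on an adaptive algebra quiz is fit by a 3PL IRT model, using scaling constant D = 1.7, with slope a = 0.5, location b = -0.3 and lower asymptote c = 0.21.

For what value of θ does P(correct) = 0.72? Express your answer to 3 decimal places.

0.405

P(θ) = c + (1 − c) · 1 / (1 + exp(−D·a(θ − b)))
Remove guessing floor: (0.72 − 0.21)/(1 − 0.21) = 0.6456
logit = ln(0.6456/0.3544) = 0.5996
θ = b + logit/(1.7·a) = -0.3 + 0.5996/0.8500 = 0.4054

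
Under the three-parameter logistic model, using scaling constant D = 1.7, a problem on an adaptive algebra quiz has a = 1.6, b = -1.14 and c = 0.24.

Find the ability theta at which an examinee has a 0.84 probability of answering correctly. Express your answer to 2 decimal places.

-0.65

P(theta) = c + (1 − c) · 1 / (1 + exp(−D·a(theta − b)))
Remove guessing floor: (0.84 − 0.24)/(1 − 0.24) = 0.7895
logit = ln(0.7895/0.2105) = 1.3218
theta = b + logit/(1.7·a) = -1.14 + 1.3218/2.7200 = -0.6541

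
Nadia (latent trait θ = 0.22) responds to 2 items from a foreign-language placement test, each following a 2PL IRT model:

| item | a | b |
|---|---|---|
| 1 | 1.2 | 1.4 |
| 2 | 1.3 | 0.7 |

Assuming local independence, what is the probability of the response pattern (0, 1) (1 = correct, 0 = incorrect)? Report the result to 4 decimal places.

P(θ) = 1 / (1 + exp(−a(θ − b)))
P_1 = 1/(1+e^{1.4160}) = 0.1953
P_2 = 1/(1+e^{0.6240}) = 0.3489
L = (1−P_1) × P_2 = 0.8047 × 0.3489 = 0.28074

0.2807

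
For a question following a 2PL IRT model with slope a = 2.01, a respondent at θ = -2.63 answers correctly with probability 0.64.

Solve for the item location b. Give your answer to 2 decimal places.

-2.92

P(θ) = 1 / (1 + exp(−a(θ − b)))
logit(0.64) = ln(0.64/0.36) = 0.5754
b = θ − logit/(a) = -2.63 − 0.5754/2.0100 = -2.9163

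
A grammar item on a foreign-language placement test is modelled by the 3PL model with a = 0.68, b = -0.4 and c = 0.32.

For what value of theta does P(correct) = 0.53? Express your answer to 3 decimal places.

-1.585

P(theta) = c + (1 − c) · 1 / (1 + exp(−a(theta − b)))
Remove guessing floor: (0.53 − 0.32)/(1 − 0.32) = 0.3088
logit = ln(0.3088/0.6912) = -0.8056
theta = b + logit/(a) = -0.4 + (-0.8056)/0.6800 = -1.5847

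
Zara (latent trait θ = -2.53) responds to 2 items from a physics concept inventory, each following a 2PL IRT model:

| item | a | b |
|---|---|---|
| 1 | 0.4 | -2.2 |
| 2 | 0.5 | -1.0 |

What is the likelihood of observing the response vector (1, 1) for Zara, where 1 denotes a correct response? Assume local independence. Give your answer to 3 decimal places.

0.148

P(θ) = 1 / (1 + exp(−a(θ − b)))
P_1 = 1/(1+e^{0.1320}) = 0.4670
P_2 = 1/(1+e^{0.7650}) = 0.3176
L = P_1 × P_2 = 0.4670 × 0.3176 = 0.14832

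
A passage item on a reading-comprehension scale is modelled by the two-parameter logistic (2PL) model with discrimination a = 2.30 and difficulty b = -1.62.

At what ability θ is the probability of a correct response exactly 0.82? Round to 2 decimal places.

-0.96

P(θ) = 1 / (1 + exp(−a(θ − b)))
logit = ln(0.8200/0.1800) = 1.5163
θ = b + logit/(a) = -1.62 + 1.5163/2.3000 = -0.9607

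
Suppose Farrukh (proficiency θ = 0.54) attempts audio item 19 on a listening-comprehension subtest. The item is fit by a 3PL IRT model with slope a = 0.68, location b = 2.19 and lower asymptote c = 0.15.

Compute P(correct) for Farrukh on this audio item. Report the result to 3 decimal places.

0.359

P(θ) = c + (1 − c) · 1 / (1 + exp(−a(θ − b)))
Exponent: 0.68 × (0.54 − 2.19) = -1.1220
1/(1 + e^{1.1220}) = 0.2456
P = 0.15 + 0.85 × 0.2456 = 0.3588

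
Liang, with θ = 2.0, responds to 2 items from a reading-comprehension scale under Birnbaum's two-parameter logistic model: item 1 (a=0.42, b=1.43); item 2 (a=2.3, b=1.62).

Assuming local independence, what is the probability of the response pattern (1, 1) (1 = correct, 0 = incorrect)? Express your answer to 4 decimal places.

P(θ) = 1 / (1 + exp(−a(θ − b)))
P_1 = 1/(1+e^{-0.2394}) = 0.5596
P_2 = 1/(1+e^{-0.8740}) = 0.7056
L = P_1 × P_2 = 0.5596 × 0.7056 = 0.39482

0.3948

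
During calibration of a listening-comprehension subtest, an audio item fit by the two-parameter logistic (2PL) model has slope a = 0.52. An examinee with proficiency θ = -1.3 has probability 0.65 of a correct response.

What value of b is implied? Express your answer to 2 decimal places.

P(θ) = 1 / (1 + exp(−a(θ − b)))
logit(0.65) = ln(0.65/0.35) = 0.6190
b = θ − logit/(a) = -1.3 − 0.6190/0.5200 = -2.4905

-2.49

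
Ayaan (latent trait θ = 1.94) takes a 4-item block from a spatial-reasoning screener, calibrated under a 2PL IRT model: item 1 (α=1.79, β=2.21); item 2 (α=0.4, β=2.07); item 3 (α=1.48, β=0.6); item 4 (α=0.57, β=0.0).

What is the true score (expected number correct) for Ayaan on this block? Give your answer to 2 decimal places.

P(θ) = 1 / (1 + exp(−α(θ − β)))
P_1 = 1/(1+e^{0.4833}) = 0.3815
P_2 = 1/(1+e^{0.0520}) = 0.4870
P_3 = 1/(1+e^{-1.9832}) = 0.8790
P_4 = 1/(1+e^{-1.1058}) = 0.7513
E[score] = 0.3815 + 0.4870 + 0.8790 + 0.7513 = 2.4988

2.50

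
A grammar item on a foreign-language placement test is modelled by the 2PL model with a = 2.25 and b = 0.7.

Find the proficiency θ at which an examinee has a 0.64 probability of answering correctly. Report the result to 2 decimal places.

P(θ) = 1 / (1 + exp(−a(θ − b)))
logit = ln(0.6400/0.3600) = 0.5754
θ = b + logit/(a) = 0.7 + 0.5754/2.2500 = 0.9557

0.96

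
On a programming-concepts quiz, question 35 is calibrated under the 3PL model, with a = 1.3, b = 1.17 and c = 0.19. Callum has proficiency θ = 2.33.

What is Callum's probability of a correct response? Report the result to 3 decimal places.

0.853

P(θ) = c + (1 − c) · 1 / (1 + exp(−a(θ − b)))
Exponent: 1.3 × (2.33 − 1.17) = 1.5080
1/(1 + e^{-1.5080}) = 0.8188
P = 0.19 + 0.81 × 0.8188 = 0.8532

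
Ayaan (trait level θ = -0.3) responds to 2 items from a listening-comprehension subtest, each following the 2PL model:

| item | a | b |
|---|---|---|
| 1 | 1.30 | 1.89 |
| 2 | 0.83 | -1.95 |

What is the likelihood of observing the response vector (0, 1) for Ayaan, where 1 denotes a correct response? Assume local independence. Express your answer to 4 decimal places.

P(θ) = 1 / (1 + exp(−a(θ − b)))
P_1 = 1/(1+e^{2.8470}) = 0.0548
P_2 = 1/(1+e^{-1.3695}) = 0.7973
L = (1−P_1) × P_2 = 0.9452 × 0.7973 = 0.75358

0.7536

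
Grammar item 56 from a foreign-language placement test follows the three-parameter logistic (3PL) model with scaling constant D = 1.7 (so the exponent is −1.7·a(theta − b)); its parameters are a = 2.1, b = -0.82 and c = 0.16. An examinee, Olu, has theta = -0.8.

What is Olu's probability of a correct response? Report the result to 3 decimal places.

P(theta) = c + (1 − c) · 1 / (1 + exp(−D·a(theta − b)))
Exponent: 1.7 × 2.1 × (-0.8 − (-0.82)) = 0.0714
1/(1 + e^{-0.0714}) = 0.5178
P = 0.16 + 0.84 × 0.5178 = 0.5950

0.595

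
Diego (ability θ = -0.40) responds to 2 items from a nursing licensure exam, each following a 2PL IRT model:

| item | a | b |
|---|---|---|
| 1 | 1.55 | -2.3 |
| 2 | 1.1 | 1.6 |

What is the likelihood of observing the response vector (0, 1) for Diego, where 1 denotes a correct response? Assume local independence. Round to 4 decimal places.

0.0050

P(θ) = 1 / (1 + exp(−a(θ − b)))
P_1 = 1/(1+e^{-2.9450}) = 0.9500
P_2 = 1/(1+e^{2.2000}) = 0.0998
L = (1−P_1) × P_2 = 0.0500 × 0.0998 = 0.00498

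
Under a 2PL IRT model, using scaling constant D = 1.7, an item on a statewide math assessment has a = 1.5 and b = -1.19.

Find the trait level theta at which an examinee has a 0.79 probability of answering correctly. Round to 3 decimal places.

P(theta) = 1 / (1 + exp(−D·a(theta − b)))
logit = ln(0.7900/0.2100) = 1.3249
theta = b + logit/(1.7·a) = -1.19 + 1.3249/2.5500 = -0.6704

-0.670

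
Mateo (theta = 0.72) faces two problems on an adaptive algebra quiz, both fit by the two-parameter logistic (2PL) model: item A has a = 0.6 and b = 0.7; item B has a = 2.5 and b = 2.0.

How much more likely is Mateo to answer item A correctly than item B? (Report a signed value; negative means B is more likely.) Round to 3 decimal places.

P(theta) = 1 / (1 + exp(−a(theta − b)))
P_A = 0.5030
P_B = 0.0392
P_A − P_B = 0.4638

0.464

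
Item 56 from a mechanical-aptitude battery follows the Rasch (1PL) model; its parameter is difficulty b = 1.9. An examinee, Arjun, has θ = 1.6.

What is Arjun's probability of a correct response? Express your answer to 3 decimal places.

0.426

P(θ) = 1 / (1 + exp(−(θ − b)))
Exponent: (1.6 − 1.9) = -0.3000
1/(1 + e^{0.3000}) = 0.4256
P = 0.4256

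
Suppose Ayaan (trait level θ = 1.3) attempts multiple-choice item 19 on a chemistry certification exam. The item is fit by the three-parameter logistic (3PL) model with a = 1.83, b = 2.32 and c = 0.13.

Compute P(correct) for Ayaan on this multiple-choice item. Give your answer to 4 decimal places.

0.2465

P(θ) = c + (1 − c) · 1 / (1 + exp(−a(θ − b)))
Exponent: 1.83 × (1.3 − 2.32) = -1.8666
1/(1 + e^{1.8666}) = 0.1339
P = 0.13 + 0.87 × 0.1339 = 0.2465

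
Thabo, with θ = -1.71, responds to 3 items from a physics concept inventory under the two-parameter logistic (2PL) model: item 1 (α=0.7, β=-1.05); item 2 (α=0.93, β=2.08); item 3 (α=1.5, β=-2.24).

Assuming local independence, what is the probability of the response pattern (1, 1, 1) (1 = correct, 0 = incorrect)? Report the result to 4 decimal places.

P(θ) = 1 / (1 + exp(−α(θ − β)))
P_1 = 1/(1+e^{0.4620}) = 0.3865
P_2 = 1/(1+e^{3.5247}) = 0.0286
P_3 = 1/(1+e^{-0.7950}) = 0.6889
L = P_1 × P_2 × P_3 = 0.3865 × 0.0286 × 0.6889 = 0.00762

0.0076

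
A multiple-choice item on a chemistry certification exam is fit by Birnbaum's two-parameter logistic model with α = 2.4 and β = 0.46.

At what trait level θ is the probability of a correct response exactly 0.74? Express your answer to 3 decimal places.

0.896

P(θ) = 1 / (1 + exp(−α(θ − β)))
logit = ln(0.7400/0.2600) = 1.0460
θ = β + logit/(α) = 0.46 + 1.0460/2.4000 = 0.8958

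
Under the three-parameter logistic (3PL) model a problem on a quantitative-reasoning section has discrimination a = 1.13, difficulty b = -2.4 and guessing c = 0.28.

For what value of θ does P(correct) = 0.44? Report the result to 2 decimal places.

-3.51

P(θ) = c + (1 − c) · 1 / (1 + exp(−a(θ − b)))
Remove guessing floor: (0.44 − 0.28)/(1 − 0.28) = 0.2222
logit = ln(0.2222/0.7778) = -1.2528
θ = b + logit/(a) = -2.4 + (-1.2528)/1.1300 = -3.5086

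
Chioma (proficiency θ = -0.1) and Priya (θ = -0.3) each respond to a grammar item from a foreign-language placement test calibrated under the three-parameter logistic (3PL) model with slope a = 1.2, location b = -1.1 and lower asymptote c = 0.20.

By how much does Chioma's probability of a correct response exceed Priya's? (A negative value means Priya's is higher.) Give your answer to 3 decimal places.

0.036

P(θ) = c + (1 − c) · 1 / (1 + exp(−a(θ − b)))
P(Chioma) = 0.8148  [exponent 1.2000]
P(Priya) = 0.7785  [exponent 0.9600]
Difference = 0.8148 − 0.7785 = 0.0363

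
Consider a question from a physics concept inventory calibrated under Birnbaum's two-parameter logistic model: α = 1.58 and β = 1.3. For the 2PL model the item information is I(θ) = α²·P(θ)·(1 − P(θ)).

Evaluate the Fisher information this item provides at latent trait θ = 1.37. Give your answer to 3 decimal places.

0.622

P = 1/(1+e^{-0.1106}) = 0.5276
P(1−P) = 0.5276 × 0.4724 = 0.2492
I = α² × P(1−P) = 1.58² × 0.2492 = 0.62220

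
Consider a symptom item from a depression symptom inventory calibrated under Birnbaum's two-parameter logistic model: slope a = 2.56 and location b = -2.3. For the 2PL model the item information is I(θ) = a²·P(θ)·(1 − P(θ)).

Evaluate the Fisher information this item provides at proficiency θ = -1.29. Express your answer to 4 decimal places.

0.4270

P = 1/(1+e^{-2.5856}) = 0.9299
P(1−P) = 0.9299 × 0.0701 = 0.0652
I = a² × P(1−P) = 2.56² × 0.0652 = 0.42704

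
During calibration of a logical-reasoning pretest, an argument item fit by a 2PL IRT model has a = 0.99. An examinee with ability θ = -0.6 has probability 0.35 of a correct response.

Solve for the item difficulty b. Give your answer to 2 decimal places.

0.03

P(θ) = 1 / (1 + exp(−a(θ − b)))
logit(0.35) = ln(0.35/0.65) = -0.6190
b = θ − logit/(a) = -0.6 − (-0.6190)/0.9900 = 0.0253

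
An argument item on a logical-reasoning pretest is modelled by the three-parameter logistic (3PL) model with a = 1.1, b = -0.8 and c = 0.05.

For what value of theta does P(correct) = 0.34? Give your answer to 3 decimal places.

-1.548

P(theta) = c + (1 − c) · 1 / (1 + exp(−a(theta − b)))
Remove guessing floor: (0.34 − 0.05)/(1 − 0.05) = 0.3053
logit = ln(0.3053/0.6947) = -0.8224
theta = b + logit/(a) = -0.8 + (-0.8224)/1.1000 = -1.5476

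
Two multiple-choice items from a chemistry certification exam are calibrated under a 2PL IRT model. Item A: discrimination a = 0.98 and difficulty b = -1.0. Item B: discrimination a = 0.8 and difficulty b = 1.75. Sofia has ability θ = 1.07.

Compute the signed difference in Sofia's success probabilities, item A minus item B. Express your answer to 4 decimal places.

0.5165

P(θ) = 1 / (1 + exp(−a(θ − b)))
P_A = 0.8838
P_B = 0.3673
P_A − P_B = 0.5165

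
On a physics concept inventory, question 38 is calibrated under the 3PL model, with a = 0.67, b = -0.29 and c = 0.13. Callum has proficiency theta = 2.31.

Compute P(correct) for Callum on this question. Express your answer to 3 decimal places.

0.870

P(theta) = c + (1 − c) · 1 / (1 + exp(−a(theta − b)))
Exponent: 0.67 × (2.31 − (-0.29)) = 1.7420
1/(1 + e^{-1.7420}) = 0.8509
P = 0.13 + 0.87 × 0.8509 = 0.8703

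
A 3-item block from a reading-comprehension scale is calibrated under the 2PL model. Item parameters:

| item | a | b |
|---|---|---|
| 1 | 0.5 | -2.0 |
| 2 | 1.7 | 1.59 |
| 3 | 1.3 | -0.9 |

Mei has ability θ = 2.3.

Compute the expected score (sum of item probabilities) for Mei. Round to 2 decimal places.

2.65

P(θ) = 1 / (1 + exp(−a(θ − b)))
P_1 = 1/(1+e^{-2.1500}) = 0.8957
P_2 = 1/(1+e^{-1.2070}) = 0.7698
P_3 = 1/(1+e^{-4.1600}) = 0.9846
E[score] = 0.8957 + 0.7698 + 0.9846 = 2.6501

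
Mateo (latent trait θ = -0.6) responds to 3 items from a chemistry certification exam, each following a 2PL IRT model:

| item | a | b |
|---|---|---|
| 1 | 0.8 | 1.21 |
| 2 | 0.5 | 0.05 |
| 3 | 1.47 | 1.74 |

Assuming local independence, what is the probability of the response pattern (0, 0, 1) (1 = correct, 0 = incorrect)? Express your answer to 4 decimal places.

0.0146

P(θ) = 1 / (1 + exp(−a(θ − b)))
P_1 = 1/(1+e^{1.4480}) = 0.1903
P_2 = 1/(1+e^{0.3250}) = 0.4195
P_3 = 1/(1+e^{3.4398}) = 0.0311
L = (1−P_1) × (1−P_2) × P_3 = 0.8097 × 0.5805 × 0.0311 = 0.01461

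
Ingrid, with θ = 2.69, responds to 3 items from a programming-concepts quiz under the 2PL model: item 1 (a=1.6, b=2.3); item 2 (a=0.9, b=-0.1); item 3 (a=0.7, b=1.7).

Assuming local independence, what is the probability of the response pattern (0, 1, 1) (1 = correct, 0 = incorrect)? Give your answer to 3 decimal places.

P(θ) = 1 / (1 + exp(−a(θ − b)))
P_1 = 1/(1+e^{-0.6240}) = 0.6511
P_2 = 1/(1+e^{-2.5110}) = 0.9249
P_3 = 1/(1+e^{-0.6930}) = 0.6666
L = (1−P_1) × P_2 × P_3 = 0.3489 × 0.9249 × 0.6666 = 0.21511

0.215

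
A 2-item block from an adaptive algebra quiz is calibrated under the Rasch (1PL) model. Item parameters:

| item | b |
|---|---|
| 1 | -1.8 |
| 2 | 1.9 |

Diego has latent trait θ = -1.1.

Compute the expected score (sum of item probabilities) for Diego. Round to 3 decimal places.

P(θ) = 1 / (1 + exp(−(θ − b)))
P_1 = 1/(1+e^{-0.7000}) = 0.6682
P_2 = 1/(1+e^{3.0000}) = 0.0474
E[score] = 0.6682 + 0.0474 = 0.7156

0.716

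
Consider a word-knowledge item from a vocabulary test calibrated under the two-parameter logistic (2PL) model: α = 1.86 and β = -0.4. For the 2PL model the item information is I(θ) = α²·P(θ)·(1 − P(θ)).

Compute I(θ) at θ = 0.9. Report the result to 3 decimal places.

P = 1/(1+e^{-2.4180}) = 0.9182
P(1−P) = 0.9182 × 0.0818 = 0.0751
I = α² × P(1−P) = 1.86² × 0.0751 = 0.25988

0.260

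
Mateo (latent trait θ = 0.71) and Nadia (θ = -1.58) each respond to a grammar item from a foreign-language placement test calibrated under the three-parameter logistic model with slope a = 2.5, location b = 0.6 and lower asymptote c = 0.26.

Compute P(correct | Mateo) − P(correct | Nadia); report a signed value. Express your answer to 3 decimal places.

0.417

P(θ) = c + (1 − c) · 1 / (1 + exp(−a(θ − b)))
P(Mateo) = 0.6806  [exponent 0.2750]
P(Nadia) = 0.2632  [exponent -5.4500]
Difference = 0.6806 − 0.2632 = 0.4174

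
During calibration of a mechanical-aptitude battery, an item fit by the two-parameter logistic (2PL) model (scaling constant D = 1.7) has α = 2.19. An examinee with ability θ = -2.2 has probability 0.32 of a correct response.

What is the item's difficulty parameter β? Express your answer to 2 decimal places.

-2.00

P(θ) = 1 / (1 + exp(−D·α(θ − β)))
logit(0.32) = ln(0.32/0.68) = -0.7538
β = θ − logit/(1.7·α) = -2.2 − (-0.7538)/3.7230 = -1.9975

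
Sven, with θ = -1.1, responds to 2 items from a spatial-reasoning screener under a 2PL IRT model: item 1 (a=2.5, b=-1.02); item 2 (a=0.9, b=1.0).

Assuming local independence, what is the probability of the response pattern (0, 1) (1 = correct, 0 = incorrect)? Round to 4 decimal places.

P(θ) = 1 / (1 + exp(−a(θ − b)))
P_1 = 1/(1+e^{0.2000}) = 0.4502
P_2 = 1/(1+e^{1.8900}) = 0.1312
L = (1−P_1) × P_2 = 0.5498 × 0.1312 = 0.07216

0.0722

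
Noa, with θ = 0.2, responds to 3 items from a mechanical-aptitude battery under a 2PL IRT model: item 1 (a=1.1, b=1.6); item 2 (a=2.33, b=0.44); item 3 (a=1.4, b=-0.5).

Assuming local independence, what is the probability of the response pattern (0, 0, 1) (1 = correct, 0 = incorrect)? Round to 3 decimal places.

0.381

P(θ) = 1 / (1 + exp(−a(θ − b)))
P_1 = 1/(1+e^{1.5400}) = 0.1765
P_2 = 1/(1+e^{0.5592}) = 0.3637
P_3 = 1/(1+e^{-0.9800}) = 0.7271
L = (1−P_1) × (1−P_2) × P_3 = 0.8235 × 0.6363 × 0.7271 = 0.38096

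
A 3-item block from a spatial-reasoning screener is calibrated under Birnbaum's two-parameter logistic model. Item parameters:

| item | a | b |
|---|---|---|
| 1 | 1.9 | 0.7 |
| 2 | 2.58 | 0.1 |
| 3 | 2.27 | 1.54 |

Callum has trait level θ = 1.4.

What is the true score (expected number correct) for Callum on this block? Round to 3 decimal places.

2.178

P(θ) = 1 / (1 + exp(−a(θ − b)))
P_1 = 1/(1+e^{-1.3300}) = 0.7908
P_2 = 1/(1+e^{-3.3540}) = 0.9662
P_3 = 1/(1+e^{0.3178}) = 0.4212
E[score] = 0.7908 + 0.9662 + 0.4212 = 2.1783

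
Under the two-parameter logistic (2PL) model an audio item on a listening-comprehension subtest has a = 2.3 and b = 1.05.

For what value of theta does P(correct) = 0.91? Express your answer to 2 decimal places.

2.06

P(theta) = 1 / (1 + exp(−a(theta − b)))
logit = ln(0.9100/0.0900) = 2.3136
theta = b + logit/(a) = 1.05 + 2.3136/2.3000 = 2.0559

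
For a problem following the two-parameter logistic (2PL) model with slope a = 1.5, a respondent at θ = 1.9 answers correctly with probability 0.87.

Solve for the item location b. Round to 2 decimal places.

0.63

P(θ) = 1 / (1 + exp(−a(θ − b)))
logit(0.87) = ln(0.87/0.13) = 1.9010
b = θ − logit/(a) = 1.9 − 1.9010/1.5000 = 0.6327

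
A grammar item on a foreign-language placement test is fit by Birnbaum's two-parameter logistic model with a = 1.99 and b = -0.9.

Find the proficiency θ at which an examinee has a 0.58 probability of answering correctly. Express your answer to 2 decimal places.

P(θ) = 1 / (1 + exp(−a(θ − b)))
logit = ln(0.5800/0.4200) = 0.3228
θ = b + logit/(a) = -0.9 + 0.3228/1.9900 = -0.7378

-0.74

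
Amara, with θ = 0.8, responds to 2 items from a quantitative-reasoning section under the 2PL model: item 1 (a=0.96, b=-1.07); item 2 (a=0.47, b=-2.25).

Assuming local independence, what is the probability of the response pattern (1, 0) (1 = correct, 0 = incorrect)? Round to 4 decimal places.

P(θ) = 1 / (1 + exp(−a(θ − b)))
P_1 = 1/(1+e^{-1.7952}) = 0.8576
P_2 = 1/(1+e^{-1.4335}) = 0.8074
L = P_1 × (1−P_2) = 0.8576 × 0.1926 = 0.16513

0.1651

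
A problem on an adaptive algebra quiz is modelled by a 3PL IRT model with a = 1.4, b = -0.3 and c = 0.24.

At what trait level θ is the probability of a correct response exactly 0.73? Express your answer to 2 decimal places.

P(θ) = c + (1 − c) · 1 / (1 + exp(−a(θ − b)))
Remove guessing floor: (0.73 − 0.24)/(1 − 0.24) = 0.6447
logit = ln(0.6447/0.3553) = 0.5960
θ = b + logit/(a) = -0.3 + 0.5960/1.4000 = 0.1257

0.13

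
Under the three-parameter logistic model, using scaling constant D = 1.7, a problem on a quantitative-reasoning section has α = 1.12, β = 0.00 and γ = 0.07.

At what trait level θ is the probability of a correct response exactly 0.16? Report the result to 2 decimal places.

-1.17

P(θ) = γ + (1 − γ) · 1 / (1 + exp(−D·α(θ − β)))
Remove guessing floor: (0.16 − 0.07)/(1 − 0.07) = 0.0968
logit = ln(0.0968/0.9032) = -2.2336
θ = β + logit/(1.7·α) = 0.00 + (-2.2336)/1.9040 = -1.1731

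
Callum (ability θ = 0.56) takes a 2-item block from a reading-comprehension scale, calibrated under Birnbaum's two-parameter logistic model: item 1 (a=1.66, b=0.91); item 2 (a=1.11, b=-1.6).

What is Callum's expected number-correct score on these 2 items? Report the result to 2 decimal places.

1.28

P(θ) = 1 / (1 + exp(−a(θ − b)))
P_1 = 1/(1+e^{0.5810}) = 0.3587
P_2 = 1/(1+e^{-2.3976}) = 0.9166
E[score] = 0.3587 + 0.9166 = 1.2753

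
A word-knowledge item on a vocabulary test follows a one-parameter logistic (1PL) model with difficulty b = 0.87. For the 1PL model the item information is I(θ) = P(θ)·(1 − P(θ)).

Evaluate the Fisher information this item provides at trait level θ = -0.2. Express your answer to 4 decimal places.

P = 1/(1+e^{1.0700}) = 0.2554
P(1−P) = 0.2554 × 0.7446 = 0.1902
I = P(1−P) = 0.19017

0.1902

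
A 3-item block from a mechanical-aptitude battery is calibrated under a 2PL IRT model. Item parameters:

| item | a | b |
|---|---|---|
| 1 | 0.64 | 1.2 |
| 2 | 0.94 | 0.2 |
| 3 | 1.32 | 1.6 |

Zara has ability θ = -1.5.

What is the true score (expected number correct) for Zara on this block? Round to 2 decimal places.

P(θ) = 1 / (1 + exp(−a(θ − b)))
P_1 = 1/(1+e^{1.7280}) = 0.1508
P_2 = 1/(1+e^{1.5980}) = 0.1683
P_3 = 1/(1+e^{4.0920}) = 0.0164
E[score] = 0.1508 + 0.1683 + 0.0164 = 0.3355

0.34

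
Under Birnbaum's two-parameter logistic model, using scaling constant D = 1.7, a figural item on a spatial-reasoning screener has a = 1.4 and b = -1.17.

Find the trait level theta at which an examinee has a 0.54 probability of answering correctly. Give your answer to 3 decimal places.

-1.103

P(theta) = 1 / (1 + exp(−D·a(theta − b)))
logit = ln(0.5400/0.4600) = 0.1603
theta = b + logit/(1.7·a) = -1.17 + 0.1603/2.3800 = -1.1026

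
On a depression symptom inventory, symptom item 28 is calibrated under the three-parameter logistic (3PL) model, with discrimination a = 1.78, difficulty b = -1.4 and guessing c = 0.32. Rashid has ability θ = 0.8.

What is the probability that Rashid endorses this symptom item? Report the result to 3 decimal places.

P(θ) = c + (1 − c) · 1 / (1 + exp(−a(θ − b)))
Exponent: 1.78 × (0.8 − (-1.4)) = 3.9160
1/(1 + e^{-3.9160}) = 0.9805
P = 0.32 + 0.68 × 0.9805 = 0.9867

0.987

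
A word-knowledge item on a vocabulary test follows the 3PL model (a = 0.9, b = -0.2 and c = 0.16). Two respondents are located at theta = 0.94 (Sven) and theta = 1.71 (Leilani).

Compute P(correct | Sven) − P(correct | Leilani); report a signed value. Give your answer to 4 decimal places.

P(theta) = c + (1 − c) · 1 / (1 + exp(−a(theta − b)))
P(Sven) = 0.7784  [exponent 1.0260]
P(Leilani) = 0.8723  [exponent 1.7190]
Difference = 0.7784 − 0.8723 = -0.0940

-0.0940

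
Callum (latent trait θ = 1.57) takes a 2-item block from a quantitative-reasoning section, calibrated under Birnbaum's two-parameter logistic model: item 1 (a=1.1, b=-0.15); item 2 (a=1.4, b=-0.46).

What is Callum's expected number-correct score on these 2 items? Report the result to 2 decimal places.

1.81

P(θ) = 1 / (1 + exp(−a(θ − b)))
P_1 = 1/(1+e^{-1.8920}) = 0.8690
P_2 = 1/(1+e^{-2.8420}) = 0.9449
E[score] = 0.8690 + 0.9449 = 1.8139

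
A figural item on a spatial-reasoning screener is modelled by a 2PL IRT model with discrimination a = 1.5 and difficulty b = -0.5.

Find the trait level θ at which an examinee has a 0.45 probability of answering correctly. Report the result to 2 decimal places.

P(θ) = 1 / (1 + exp(−a(θ − b)))
logit = ln(0.4500/0.5500) = -0.2007
θ = b + logit/(a) = -0.5 + (-0.2007)/1.5000 = -0.6338

-0.63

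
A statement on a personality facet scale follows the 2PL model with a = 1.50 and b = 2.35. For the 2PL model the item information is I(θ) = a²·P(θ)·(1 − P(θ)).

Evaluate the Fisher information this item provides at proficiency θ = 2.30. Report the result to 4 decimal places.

P = 1/(1+e^{0.0750}) = 0.4813
P(1−P) = 0.4813 × 0.5187 = 0.2496
I = a² × P(1−P) = 1.50² × 0.2496 = 0.56171

0.5617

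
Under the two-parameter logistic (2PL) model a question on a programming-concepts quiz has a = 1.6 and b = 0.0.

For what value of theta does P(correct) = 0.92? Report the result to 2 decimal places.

1.53

P(theta) = 1 / (1 + exp(−a(theta − b)))
logit = ln(0.9200/0.0800) = 2.4423
theta = b + logit/(a) = 0.0 + 2.4423/1.6000 = 1.5265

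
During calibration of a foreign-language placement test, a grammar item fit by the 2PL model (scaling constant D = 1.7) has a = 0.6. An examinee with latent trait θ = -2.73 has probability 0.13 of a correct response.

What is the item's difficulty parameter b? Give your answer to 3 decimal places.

-0.866

P(θ) = 1 / (1 + exp(−D·a(θ − b)))
logit(0.13) = ln(0.13/0.87) = -1.9010
b = θ − logit/(1.7·a) = -2.73 − (-1.9010)/1.0200 = -0.8663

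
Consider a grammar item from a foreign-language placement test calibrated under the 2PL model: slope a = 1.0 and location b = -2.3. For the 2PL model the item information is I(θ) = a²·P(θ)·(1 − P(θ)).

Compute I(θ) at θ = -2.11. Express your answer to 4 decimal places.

P = 1/(1+e^{-0.1900}) = 0.5474
P(1−P) = 0.5474 × 0.4526 = 0.2478
I = a² × P(1−P) = 1.0² × 0.2478 = 0.24776

0.2478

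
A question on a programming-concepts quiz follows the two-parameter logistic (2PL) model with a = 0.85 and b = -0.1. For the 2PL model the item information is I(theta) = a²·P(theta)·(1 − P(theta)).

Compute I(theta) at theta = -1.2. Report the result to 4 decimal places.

P = 1/(1+e^{0.9350}) = 0.2819
P(1−P) = 0.2819 × 0.7181 = 0.2024
I = a² × P(1−P) = 0.85² × 0.2024 = 0.14626

0.1463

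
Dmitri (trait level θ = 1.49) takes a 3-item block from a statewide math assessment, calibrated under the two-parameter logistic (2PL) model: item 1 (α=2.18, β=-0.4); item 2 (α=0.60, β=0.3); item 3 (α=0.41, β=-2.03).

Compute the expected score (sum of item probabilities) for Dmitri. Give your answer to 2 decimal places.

2.46

P(θ) = 1 / (1 + exp(−α(θ − β)))
P_1 = 1/(1+e^{-4.1202}) = 0.9840
P_2 = 1/(1+e^{-0.7140}) = 0.6713
P_3 = 1/(1+e^{-1.4432}) = 0.8089
E[score] = 0.9840 + 0.6713 + 0.8089 = 2.4643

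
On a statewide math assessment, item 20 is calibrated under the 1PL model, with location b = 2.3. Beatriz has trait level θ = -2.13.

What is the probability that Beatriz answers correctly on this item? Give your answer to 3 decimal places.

0.012

P(θ) = 1 / (1 + exp(−(θ − b)))
Exponent: (-2.13 − 2.3) = -4.4300
1/(1 + e^{4.4300}) = 0.0118
P = 0.0118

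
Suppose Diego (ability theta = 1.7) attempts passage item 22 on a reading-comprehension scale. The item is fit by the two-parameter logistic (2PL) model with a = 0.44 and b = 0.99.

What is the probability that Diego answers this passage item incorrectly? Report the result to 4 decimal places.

P(theta) = 1 / (1 + exp(−a(theta − b)))
Exponent: 0.44 × (1.7 − 0.99) = 0.3124
1/(1 + e^{-0.3124}) = 0.5775
P(incorrect) = 1 − 0.5775 = 0.4225

0.4225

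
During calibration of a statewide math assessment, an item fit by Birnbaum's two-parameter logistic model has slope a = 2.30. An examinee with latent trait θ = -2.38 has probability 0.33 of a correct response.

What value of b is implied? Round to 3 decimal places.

P(θ) = 1 / (1 + exp(−a(θ − b)))
logit(0.33) = ln(0.33/0.67) = -0.7082
b = θ − logit/(a) = -2.38 − (-0.7082)/2.3000 = -2.0721

-2.072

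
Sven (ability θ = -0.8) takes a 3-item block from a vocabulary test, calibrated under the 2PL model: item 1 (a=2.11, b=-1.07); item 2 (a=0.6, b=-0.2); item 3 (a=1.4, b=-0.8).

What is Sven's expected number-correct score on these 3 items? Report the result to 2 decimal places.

1.55

P(θ) = 1 / (1 + exp(−a(θ − b)))
P_1 = 1/(1+e^{-0.5697}) = 0.6387
P_2 = 1/(1+e^{0.3600}) = 0.4110
P_3 = 1/(1+e^{0.0000}) = 0.5000
E[score] = 0.6387 + 0.4110 + 0.5000 = 1.5497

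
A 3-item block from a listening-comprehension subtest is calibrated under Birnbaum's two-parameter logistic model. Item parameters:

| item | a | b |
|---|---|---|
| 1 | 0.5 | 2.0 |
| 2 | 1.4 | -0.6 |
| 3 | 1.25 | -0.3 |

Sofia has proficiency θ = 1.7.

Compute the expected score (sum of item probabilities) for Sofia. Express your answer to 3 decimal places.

2.348

P(θ) = 1 / (1 + exp(−a(θ − b)))
P_1 = 1/(1+e^{0.1500}) = 0.4626
P_2 = 1/(1+e^{-3.2200}) = 0.9616
P_3 = 1/(1+e^{-2.5000}) = 0.9241
E[score] = 0.4626 + 0.9616 + 0.9241 = 2.3483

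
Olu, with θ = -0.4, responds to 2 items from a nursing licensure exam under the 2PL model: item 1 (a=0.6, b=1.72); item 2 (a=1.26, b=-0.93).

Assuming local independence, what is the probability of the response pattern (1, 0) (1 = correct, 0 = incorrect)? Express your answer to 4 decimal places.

0.0742

P(θ) = 1 / (1 + exp(−a(θ − b)))
P_1 = 1/(1+e^{1.2720}) = 0.2189
P_2 = 1/(1+e^{-0.6678}) = 0.6610
L = P_1 × (1−P_2) = 0.2189 × 0.3390 = 0.07421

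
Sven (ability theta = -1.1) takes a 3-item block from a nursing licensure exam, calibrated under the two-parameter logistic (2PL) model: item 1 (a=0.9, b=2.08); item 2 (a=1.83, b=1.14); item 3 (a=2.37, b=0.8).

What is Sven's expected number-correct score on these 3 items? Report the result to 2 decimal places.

0.08

P(theta) = 1 / (1 + exp(−a(theta − b)))
P_1 = 1/(1+e^{2.8620}) = 0.0541
P_2 = 1/(1+e^{4.0992}) = 0.0163
P_3 = 1/(1+e^{4.5030}) = 0.0110
E[score] = 0.0541 + 0.0163 + 0.0110 = 0.0813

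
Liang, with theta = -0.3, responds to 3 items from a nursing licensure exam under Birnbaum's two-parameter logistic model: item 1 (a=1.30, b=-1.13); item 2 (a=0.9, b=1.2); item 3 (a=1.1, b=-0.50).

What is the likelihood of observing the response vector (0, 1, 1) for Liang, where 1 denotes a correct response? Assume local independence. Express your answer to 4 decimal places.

0.0290

P(theta) = 1 / (1 + exp(−a(theta − b)))
P_1 = 1/(1+e^{-1.0790}) = 0.7463
P_2 = 1/(1+e^{1.3500}) = 0.2059
P_3 = 1/(1+e^{-0.2200}) = 0.5548
L = (1−P_1) × P_2 × P_3 = 0.2537 × 0.2059 × 0.5548 = 0.02898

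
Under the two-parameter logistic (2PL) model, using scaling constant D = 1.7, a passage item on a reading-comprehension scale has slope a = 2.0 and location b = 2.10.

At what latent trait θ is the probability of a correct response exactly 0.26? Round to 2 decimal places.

1.79

P(θ) = 1 / (1 + exp(−D·a(θ − b)))
logit = ln(0.2600/0.7400) = -1.0460
θ = b + logit/(1.7·a) = 2.10 + (-1.0460)/3.4000 = 1.7924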